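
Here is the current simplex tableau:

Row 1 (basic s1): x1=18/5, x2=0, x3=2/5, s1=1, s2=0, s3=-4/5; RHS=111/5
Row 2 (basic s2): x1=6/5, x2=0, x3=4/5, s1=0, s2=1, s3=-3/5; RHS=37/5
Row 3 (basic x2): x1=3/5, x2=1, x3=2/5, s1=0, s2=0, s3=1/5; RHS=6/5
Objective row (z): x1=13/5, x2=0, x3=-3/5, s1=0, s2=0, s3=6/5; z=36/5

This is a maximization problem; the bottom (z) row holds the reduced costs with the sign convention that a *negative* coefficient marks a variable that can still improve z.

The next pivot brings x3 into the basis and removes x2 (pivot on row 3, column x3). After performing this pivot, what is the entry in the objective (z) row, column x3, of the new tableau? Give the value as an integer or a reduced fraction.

0

Pivot element is row 3, column x3: 2/5.
Normalize row 3: new (row 3, x3) = (2/5)/(2/5) = 1.
z-row ← z-row − (-3/5)·(new row 3): -3/5 − (-3/5)·1 = 0.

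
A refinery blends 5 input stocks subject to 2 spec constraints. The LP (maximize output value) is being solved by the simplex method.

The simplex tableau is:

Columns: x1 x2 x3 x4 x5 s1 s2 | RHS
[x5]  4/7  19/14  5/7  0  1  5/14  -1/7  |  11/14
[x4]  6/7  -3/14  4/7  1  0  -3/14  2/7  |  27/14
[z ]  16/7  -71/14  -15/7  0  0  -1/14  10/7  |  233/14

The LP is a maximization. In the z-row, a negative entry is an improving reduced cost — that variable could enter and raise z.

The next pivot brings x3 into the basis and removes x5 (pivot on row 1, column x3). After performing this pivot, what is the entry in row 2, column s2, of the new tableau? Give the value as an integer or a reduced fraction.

Pivot element is row 1, column x3: 5/7.
Normalize row 1: new (row 1, s2) = (-1/7)/(5/7) = -1/5.
row 2 ← row 2 − (4/7)·(new row 1): 2/7 − (4/7)·(-1/5) = 2/5.

2/5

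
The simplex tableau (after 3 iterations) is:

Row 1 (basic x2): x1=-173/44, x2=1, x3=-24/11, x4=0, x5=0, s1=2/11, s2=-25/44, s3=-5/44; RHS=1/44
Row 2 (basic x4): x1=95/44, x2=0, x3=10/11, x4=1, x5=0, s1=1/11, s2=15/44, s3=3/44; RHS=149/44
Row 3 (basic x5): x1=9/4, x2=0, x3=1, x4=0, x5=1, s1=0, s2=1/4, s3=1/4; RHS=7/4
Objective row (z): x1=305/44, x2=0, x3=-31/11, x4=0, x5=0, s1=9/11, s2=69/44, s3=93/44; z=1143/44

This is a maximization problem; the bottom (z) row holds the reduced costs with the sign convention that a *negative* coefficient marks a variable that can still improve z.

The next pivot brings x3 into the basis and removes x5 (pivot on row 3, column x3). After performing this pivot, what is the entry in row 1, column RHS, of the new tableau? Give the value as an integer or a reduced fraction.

169/44

Pivot element is row 3, column x3: 1.
Normalize row 3: new (row 3, RHS) = (7/4)/1 = 7/4.
row 1 ← row 1 − (-24/11)·(new row 3): 1/44 − (-24/11)·(7/4) = 169/44.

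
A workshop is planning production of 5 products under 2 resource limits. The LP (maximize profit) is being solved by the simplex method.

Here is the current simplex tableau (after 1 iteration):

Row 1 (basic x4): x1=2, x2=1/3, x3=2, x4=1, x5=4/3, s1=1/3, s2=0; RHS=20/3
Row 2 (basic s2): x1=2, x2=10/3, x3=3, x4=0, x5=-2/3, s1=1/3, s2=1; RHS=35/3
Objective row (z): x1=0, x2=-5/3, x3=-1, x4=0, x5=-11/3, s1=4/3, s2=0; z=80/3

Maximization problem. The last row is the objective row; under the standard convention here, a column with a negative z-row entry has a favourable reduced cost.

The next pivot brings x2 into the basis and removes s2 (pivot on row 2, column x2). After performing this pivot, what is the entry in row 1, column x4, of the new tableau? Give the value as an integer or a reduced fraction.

1

Pivot element is row 2, column x2: 10/3.
Normalize row 2: new (row 2, x4) = 0/(10/3) = 0.
row 1 ← row 1 − (1/3)·(new row 2): 1 − (1/3)·0 = 1.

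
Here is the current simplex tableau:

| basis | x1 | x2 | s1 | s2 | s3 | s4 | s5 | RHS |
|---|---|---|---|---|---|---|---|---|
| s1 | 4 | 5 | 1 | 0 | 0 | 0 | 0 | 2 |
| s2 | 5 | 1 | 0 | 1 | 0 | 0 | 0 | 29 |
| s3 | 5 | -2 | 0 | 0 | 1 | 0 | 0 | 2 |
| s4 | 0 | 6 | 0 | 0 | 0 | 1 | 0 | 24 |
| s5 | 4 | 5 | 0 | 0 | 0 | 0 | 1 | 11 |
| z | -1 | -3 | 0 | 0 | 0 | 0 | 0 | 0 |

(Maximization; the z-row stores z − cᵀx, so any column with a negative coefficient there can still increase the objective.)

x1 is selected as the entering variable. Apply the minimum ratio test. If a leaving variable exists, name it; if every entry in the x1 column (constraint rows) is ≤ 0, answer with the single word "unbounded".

s3

Ratios: row 1 (s1): 2/4 = 1/2; row 2 (s2): 29/5 = 29/5; row 3 (s3): 2/5 = 2/5; row 4 (s4): entry 0 ≤ 0, skip; row 5 (s5): 11/4 = 11/4.
Minimum ratio is in the s3 row, so s3 leaves.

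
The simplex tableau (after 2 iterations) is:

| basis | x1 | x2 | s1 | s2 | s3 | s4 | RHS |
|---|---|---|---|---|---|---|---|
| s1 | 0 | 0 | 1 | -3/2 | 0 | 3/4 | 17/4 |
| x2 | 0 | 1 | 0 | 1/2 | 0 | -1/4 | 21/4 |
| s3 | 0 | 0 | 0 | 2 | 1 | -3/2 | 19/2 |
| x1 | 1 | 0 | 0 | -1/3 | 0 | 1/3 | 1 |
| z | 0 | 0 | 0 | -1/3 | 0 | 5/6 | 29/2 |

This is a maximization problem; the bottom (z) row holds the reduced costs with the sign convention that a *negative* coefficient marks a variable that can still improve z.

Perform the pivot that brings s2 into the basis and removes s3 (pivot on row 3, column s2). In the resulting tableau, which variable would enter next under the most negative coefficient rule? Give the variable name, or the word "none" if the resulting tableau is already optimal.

Pivot element 2. New z-row = old z-row − (-1/3)·(row 3/2).
Updated z-row coefficients: x1: 0, x2: 0, s1: 0, s2: 0, s3: 1/6, s4: 7/12.
No coefficient is strictly negative; the tableau after this pivot is optimal.

none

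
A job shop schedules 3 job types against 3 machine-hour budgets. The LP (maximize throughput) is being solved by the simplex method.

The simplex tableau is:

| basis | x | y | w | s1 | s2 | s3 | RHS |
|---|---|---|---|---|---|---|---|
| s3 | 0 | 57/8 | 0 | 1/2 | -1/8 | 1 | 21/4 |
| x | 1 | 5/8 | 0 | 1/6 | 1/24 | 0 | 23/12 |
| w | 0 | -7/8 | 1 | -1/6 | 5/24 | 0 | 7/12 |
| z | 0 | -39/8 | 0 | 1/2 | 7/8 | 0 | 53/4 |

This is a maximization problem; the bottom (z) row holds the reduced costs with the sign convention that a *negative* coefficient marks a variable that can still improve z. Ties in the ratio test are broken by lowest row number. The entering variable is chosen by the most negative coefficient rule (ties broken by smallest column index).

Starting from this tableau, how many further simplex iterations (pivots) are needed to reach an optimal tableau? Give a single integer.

1

pivot: y in, s3 out → z = 320/19
No improving column remains; optimal.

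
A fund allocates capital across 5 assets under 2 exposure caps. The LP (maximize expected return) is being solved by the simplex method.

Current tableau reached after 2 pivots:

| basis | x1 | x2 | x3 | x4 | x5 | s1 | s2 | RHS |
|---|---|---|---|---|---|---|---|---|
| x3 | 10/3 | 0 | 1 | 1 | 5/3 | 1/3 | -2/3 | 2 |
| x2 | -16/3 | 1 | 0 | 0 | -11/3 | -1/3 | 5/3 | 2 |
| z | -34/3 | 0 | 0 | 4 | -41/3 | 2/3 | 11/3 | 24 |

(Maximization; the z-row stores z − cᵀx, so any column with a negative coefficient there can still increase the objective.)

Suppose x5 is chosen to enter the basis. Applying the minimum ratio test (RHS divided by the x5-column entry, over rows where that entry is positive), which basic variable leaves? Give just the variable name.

Ratios: row 1 (x3): 2/(5/3) = 6/5; row 2 (x2): entry -11/3 ≤ 0, skip.
Minimum ratio 6/5 is in the x3 row, so x3 leaves.

x3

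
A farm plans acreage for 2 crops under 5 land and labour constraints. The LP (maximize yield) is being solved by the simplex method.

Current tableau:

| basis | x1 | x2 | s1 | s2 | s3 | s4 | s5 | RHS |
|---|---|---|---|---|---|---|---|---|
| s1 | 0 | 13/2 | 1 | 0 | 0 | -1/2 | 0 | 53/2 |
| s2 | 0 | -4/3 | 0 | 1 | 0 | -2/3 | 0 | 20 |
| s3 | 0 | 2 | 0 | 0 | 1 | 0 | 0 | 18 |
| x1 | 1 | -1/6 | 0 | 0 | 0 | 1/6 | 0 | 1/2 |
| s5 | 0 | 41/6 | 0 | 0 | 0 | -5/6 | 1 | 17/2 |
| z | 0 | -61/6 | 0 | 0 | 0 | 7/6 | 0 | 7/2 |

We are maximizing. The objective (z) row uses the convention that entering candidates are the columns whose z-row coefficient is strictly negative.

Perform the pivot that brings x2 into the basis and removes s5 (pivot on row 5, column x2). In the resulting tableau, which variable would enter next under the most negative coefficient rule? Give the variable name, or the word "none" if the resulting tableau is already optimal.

Pivot element 41/6. New z-row = old z-row − (-61/6)·(row 5/(41/6)).
Updated z-row coefficients: x1: 0, x2: 0, s1: 0, s2: 0, s3: 0, s4: -3/41, s5: 61/41.
The most negative is -3/41 in column s4, so s4 would enter next.

s4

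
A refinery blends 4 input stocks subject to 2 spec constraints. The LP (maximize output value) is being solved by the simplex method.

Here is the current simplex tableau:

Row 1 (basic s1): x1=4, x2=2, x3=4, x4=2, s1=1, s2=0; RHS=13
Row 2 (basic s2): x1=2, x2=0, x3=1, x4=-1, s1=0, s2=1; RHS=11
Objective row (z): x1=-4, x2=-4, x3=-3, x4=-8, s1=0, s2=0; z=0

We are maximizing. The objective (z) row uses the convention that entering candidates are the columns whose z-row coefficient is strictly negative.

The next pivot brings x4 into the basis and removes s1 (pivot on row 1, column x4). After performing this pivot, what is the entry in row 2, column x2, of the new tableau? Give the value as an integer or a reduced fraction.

1

Pivot element is row 1, column x4: 2.
Normalize row 1: new (row 1, x2) = 2/2 = 1.
row 2 ← row 2 − (-1)·(new row 1): 0 − (-1)·1 = 1.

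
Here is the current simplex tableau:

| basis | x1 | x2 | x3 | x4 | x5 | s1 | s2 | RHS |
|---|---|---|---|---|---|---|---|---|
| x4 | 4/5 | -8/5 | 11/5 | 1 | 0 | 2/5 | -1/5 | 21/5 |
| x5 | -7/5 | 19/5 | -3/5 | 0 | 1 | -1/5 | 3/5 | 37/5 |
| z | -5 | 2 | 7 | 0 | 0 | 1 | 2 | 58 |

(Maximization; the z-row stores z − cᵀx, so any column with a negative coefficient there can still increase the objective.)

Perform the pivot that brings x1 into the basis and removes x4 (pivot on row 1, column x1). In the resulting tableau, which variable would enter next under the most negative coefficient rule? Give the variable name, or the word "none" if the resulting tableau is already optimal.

x2

Pivot element 4/5. New z-row = old z-row − (-5)·(row 1/(4/5)).
Updated z-row coefficients: x1: 0, x2: -8, x3: 83/4, x4: 25/4, x5: 0, s1: 7/2, s2: 3/4.
The most negative is -8 in column x2, so x2 would enter next.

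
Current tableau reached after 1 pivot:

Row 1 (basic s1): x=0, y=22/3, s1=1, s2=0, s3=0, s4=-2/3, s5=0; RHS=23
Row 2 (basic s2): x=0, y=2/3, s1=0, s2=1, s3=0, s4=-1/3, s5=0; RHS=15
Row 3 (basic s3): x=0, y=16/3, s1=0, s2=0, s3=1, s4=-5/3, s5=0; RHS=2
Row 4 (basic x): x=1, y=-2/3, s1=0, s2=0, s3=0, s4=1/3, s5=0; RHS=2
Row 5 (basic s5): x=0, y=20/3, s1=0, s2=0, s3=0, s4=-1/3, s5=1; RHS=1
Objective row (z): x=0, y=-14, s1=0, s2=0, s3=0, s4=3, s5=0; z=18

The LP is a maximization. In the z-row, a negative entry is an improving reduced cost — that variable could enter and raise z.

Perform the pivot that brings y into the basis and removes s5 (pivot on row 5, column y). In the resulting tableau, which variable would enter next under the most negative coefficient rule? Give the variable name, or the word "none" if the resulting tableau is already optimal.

Pivot element 20/3. New z-row = old z-row − (-14)·(row 5/(20/3)).
Updated z-row coefficients: x: 0, y: 0, s1: 0, s2: 0, s3: 0, s4: 23/10, s5: 21/10.
No coefficient is strictly negative; the tableau after this pivot is optimal.

none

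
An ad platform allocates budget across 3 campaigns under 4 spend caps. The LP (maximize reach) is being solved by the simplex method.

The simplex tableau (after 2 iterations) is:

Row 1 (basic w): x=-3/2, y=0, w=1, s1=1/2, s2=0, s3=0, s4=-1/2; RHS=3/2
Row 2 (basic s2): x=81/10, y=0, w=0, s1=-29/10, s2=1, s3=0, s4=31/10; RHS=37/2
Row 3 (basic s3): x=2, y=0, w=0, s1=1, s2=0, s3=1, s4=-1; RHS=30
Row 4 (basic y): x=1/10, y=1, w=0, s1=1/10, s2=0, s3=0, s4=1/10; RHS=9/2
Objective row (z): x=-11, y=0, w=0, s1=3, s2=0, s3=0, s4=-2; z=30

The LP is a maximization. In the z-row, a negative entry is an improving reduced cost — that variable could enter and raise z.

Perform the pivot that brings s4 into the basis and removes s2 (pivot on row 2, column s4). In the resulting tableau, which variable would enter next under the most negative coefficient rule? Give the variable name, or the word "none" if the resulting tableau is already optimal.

Pivot element 31/10. New z-row = old z-row − (-2)·(row 2/(31/10)).
Updated z-row coefficients: x: -179/31, y: 0, w: 0, s1: 35/31, s2: 20/31, s3: 0, s4: 0.
The most negative is -179/31 in column x, so x would enter next.

x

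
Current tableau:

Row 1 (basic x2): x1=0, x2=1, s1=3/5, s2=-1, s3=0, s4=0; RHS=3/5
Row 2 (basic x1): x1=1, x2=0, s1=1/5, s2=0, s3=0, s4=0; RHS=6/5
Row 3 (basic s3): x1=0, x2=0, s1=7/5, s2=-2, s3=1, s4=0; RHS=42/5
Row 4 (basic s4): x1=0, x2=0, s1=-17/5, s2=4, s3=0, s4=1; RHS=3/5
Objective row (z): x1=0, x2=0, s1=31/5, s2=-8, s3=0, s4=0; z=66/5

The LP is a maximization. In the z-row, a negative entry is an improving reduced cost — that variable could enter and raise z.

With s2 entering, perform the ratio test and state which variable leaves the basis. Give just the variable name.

Ratios: row 1 (x2): entry -1 ≤ 0, skip; row 2 (x1): entry 0 ≤ 0, skip; row 3 (s3): entry -2 ≤ 0, skip; row 4 (s4): (3/5)/4 = 3/20.
Minimum ratio 3/20 is in the s4 row, so s4 leaves.

s4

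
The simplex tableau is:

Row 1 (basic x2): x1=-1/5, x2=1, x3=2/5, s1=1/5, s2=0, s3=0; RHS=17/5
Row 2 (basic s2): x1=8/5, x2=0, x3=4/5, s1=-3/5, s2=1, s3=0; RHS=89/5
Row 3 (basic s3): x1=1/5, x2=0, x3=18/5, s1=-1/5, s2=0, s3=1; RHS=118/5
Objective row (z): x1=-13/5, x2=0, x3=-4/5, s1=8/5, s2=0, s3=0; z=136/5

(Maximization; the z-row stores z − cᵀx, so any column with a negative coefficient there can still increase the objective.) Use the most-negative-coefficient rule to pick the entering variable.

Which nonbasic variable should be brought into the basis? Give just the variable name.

Objective-row coefficients: x1: -13/5, x2: 0, x3: -4/5, s1: 8/5, s2: 0, s3: 0.
The most negative is -13/5 in column x1, so x1 enters.

x1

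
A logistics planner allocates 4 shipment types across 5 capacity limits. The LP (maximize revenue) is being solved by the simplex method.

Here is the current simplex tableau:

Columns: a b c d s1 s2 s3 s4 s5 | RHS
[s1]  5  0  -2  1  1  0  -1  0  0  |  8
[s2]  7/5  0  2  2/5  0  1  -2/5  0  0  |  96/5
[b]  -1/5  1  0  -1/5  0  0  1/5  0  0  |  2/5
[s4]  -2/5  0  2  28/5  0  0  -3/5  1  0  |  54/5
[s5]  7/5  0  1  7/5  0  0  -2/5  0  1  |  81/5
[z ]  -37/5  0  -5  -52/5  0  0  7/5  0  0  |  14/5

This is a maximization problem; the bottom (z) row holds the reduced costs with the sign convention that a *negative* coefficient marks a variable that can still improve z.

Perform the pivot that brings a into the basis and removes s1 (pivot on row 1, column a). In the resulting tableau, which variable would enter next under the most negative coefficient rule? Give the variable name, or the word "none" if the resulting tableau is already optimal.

Pivot element 5. New z-row = old z-row − (-37/5)·(row 1/5).
Updated z-row coefficients: a: 0, b: 0, c: -199/25, d: -223/25, s1: 37/25, s2: 0, s3: -2/25, s4: 0, s5: 0.
The most negative is -223/25 in column d, so d would enter next.

d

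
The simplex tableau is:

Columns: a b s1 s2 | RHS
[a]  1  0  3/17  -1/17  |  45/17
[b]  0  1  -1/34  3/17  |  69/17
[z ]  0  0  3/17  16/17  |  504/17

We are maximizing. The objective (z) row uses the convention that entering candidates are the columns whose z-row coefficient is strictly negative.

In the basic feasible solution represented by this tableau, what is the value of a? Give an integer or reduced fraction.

a is basic (row 1); its value is the RHS of that row: 45/17.

45/17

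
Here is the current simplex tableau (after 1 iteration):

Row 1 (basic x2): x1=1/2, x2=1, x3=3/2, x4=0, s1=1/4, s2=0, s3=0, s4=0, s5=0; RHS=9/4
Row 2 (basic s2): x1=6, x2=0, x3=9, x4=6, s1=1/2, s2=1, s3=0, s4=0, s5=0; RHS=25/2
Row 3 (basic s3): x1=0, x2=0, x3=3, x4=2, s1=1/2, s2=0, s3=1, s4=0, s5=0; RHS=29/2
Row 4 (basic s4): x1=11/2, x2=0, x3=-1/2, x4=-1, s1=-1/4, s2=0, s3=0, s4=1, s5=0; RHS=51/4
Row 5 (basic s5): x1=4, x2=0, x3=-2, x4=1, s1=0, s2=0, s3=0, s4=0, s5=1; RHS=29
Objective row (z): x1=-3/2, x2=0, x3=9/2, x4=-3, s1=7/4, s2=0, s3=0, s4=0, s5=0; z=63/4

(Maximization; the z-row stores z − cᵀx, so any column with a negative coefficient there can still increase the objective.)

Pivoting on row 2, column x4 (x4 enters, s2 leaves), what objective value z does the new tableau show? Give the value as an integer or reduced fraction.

Minimum ratio for x4: (25/2)/6 = 25/12.
z changes by −(z-row coeff of x4)·ratio = −(-3)·(25/12) = 25/4.
New z = 63/4 + (25/4) = 22.

22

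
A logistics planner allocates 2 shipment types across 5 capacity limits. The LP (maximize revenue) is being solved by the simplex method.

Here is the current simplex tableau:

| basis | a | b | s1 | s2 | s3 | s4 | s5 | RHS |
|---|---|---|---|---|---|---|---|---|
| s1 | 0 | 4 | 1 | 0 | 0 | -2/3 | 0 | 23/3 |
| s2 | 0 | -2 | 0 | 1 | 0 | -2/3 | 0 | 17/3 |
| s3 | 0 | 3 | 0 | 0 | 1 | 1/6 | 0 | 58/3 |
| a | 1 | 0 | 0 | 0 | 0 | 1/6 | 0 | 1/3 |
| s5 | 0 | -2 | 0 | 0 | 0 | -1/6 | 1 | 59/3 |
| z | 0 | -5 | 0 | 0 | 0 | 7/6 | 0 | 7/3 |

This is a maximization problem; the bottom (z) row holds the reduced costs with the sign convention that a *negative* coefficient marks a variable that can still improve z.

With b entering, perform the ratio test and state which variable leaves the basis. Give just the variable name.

s1

Ratios: row 1 (s1): (23/3)/4 = 23/12; row 2 (s2): entry -2 ≤ 0, skip; row 3 (s3): (58/3)/3 = 58/9; row 4 (a): entry 0 ≤ 0, skip; row 5 (s5): entry -2 ≤ 0, skip.
Minimum ratio 23/12 is in the s1 row, so s1 leaves.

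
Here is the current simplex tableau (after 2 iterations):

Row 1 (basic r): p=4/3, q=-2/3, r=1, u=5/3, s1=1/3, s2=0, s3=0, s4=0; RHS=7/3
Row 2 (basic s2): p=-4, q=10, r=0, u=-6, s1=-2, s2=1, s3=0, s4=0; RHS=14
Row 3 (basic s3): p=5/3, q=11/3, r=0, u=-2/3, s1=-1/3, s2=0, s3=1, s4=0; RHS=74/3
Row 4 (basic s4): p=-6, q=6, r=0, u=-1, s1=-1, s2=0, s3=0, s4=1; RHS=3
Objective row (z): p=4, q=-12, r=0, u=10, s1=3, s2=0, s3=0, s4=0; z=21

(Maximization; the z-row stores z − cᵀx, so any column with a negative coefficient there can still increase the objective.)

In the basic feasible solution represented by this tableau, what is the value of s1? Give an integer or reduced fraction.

s1 is nonbasic (not in the basis column), so its value in the current BFS is 0.

0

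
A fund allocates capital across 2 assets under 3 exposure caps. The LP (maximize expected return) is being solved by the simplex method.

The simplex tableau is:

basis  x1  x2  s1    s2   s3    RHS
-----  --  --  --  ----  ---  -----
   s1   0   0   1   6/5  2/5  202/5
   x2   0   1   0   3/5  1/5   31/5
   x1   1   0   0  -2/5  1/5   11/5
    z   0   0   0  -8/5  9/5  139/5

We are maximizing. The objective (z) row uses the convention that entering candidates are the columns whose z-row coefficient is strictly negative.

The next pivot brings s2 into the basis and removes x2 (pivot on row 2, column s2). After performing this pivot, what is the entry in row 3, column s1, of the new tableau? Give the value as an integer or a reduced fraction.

Pivot element is row 2, column s2: 3/5.
Normalize row 2: new (row 2, s1) = 0/(3/5) = 0.
row 3 ← row 3 − (-2/5)·(new row 2): 0 − (-2/5)·0 = 0.

0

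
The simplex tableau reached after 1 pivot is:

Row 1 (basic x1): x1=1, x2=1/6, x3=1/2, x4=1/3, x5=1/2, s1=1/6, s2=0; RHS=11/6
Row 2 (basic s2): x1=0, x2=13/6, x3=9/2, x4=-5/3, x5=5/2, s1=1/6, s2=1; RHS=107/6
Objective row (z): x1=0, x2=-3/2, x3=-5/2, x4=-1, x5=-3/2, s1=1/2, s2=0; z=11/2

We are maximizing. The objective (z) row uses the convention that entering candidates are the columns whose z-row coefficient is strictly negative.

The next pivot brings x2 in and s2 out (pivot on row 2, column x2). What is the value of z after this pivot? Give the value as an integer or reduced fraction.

232/13

Minimum ratio for x2: (107/6)/(13/6) = 107/13.
z changes by −(z-row coeff of x2)·ratio = −(-3/2)·(107/13) = 321/26.
New z = 11/2 + (321/26) = 232/13.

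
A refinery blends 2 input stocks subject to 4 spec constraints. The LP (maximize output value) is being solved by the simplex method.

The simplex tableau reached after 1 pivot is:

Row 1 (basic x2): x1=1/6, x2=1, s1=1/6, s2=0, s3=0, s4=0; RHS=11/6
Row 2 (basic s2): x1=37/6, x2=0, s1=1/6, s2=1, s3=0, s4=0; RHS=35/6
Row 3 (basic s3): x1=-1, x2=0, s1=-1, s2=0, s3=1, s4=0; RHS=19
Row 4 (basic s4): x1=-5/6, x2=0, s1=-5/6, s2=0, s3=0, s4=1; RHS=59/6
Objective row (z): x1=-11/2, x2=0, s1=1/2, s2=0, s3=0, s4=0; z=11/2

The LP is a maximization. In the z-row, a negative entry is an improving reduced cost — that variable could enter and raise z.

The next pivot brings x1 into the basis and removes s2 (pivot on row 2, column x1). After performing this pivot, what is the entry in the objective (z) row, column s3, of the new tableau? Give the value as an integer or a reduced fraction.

0

Pivot element is row 2, column x1: 37/6.
Normalize row 2: new (row 2, s3) = 0/(37/6) = 0.
z-row ← z-row − (-11/2)·(new row 2): 0 − (-11/2)·0 = 0.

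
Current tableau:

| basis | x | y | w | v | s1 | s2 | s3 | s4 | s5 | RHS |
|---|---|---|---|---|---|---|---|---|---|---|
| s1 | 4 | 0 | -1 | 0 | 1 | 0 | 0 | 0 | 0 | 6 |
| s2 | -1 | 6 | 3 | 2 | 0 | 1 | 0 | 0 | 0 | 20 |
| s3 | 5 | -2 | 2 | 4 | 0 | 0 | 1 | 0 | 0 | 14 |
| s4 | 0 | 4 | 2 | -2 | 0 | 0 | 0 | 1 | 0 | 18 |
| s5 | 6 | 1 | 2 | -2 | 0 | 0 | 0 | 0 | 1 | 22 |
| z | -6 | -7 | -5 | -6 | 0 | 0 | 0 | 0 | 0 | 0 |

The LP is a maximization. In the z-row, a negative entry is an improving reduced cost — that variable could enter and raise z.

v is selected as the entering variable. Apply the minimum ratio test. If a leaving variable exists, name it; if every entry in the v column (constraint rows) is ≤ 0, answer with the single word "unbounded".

s3

Ratios: row 1 (s1): entry 0 ≤ 0, skip; row 2 (s2): 20/2 = 10; row 3 (s3): 14/4 = 7/2; row 4 (s4): entry -2 ≤ 0, skip; row 5 (s5): entry -2 ≤ 0, skip.
Minimum ratio is in the s3 row, so s3 leaves.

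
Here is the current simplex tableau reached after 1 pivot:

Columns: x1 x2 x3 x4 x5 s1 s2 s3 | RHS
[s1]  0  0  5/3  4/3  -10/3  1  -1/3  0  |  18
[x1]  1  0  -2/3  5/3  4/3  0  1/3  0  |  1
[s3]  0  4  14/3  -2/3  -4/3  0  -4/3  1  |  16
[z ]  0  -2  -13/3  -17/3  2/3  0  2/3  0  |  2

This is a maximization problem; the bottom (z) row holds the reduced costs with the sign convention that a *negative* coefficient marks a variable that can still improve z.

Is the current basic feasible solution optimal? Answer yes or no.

Column x2 has objective-row coefficient -2, which is negative; an improving pivot exists, so not yet optimal.

no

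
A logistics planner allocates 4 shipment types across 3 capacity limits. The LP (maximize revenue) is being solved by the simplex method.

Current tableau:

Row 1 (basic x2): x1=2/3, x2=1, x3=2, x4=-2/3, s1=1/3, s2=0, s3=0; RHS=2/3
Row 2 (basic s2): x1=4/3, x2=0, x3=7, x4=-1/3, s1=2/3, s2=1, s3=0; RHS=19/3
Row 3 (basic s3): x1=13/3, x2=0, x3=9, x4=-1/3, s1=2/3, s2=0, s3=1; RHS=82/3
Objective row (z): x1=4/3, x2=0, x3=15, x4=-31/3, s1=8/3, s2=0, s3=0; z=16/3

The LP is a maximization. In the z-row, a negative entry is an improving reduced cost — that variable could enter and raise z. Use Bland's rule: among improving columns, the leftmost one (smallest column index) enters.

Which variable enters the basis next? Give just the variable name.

x4

Objective-row coefficients: x1: 4/3, x2: 0, x3: 15, x4: -31/3, s1: 8/3, s2: 0, s3: 0.
Improving columns: x4. Bland's rule picks the smallest column index → x4.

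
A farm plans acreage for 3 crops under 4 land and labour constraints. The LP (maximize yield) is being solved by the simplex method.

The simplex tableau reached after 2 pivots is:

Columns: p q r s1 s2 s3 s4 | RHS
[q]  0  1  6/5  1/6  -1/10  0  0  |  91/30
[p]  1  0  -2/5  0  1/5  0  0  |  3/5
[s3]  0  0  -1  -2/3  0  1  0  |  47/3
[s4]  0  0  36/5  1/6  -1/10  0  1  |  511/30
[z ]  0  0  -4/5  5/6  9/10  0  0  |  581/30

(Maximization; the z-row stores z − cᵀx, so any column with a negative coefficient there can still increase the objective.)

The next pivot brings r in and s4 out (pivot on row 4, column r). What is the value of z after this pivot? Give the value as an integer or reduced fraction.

574/27

Minimum ratio for r: (511/30)/(36/5) = 511/216.
z changes by −(z-row coeff of r)·ratio = −(-4/5)·(511/216) = 511/270.
New z = 581/30 + (511/270) = 574/27.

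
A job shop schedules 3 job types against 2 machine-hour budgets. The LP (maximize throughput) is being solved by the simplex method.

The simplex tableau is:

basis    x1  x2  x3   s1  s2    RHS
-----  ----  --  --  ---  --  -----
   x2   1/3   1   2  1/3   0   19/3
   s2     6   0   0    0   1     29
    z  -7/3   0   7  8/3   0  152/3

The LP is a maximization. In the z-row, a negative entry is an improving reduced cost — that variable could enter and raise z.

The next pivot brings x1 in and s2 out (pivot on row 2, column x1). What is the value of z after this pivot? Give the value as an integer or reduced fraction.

1115/18

Minimum ratio for x1: 29/6 = 29/6.
z changes by −(z-row coeff of x1)·ratio = −(-7/3)·(29/6) = 203/18.
New z = 152/3 + (203/18) = 1115/18.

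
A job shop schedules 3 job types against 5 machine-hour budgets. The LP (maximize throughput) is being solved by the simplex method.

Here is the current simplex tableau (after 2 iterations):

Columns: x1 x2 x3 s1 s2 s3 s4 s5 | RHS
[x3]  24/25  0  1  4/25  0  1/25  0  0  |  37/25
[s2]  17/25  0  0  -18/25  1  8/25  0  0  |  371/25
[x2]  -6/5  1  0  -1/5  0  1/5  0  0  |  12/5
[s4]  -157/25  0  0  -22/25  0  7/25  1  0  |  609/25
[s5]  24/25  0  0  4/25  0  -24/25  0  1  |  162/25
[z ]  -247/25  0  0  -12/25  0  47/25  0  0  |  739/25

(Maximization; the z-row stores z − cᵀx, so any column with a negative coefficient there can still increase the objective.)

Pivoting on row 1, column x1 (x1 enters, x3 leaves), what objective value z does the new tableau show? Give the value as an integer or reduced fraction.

1075/24

Minimum ratio for x1: (37/25)/(24/25) = 37/24.
z changes by −(z-row coeff of x1)·ratio = −(-247/25)·(37/24) = 9139/600.
New z = 739/25 + (9139/600) = 1075/24.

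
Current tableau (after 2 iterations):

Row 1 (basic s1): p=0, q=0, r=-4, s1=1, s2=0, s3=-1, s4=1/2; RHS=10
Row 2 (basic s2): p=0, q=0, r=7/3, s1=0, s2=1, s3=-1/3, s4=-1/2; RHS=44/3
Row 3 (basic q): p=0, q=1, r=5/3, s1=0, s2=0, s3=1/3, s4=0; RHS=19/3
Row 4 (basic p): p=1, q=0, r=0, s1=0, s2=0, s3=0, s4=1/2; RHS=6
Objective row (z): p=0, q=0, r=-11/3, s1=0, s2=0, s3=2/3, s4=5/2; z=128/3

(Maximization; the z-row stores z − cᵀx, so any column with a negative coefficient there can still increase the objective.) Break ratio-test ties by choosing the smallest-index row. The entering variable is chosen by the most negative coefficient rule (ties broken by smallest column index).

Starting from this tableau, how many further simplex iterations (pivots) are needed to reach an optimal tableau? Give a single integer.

pivot: r in, q out → z = 283/5
No improving column remains; optimal.

1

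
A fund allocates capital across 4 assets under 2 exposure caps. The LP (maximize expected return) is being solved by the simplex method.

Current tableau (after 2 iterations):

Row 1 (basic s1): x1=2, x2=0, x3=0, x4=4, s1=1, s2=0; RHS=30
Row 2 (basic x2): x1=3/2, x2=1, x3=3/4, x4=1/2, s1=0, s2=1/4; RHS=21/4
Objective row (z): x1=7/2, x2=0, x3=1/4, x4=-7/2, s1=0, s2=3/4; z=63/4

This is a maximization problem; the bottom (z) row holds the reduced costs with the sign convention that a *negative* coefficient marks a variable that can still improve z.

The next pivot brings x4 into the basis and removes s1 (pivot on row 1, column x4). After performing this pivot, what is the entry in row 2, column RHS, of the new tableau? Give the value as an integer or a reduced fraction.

Pivot element is row 1, column x4: 4.
Normalize row 1: new (row 1, RHS) = 30/4 = 15/2.
row 2 ← row 2 − (1/2)·(new row 1): 21/4 − (1/2)·(15/2) = 3/2.

3/2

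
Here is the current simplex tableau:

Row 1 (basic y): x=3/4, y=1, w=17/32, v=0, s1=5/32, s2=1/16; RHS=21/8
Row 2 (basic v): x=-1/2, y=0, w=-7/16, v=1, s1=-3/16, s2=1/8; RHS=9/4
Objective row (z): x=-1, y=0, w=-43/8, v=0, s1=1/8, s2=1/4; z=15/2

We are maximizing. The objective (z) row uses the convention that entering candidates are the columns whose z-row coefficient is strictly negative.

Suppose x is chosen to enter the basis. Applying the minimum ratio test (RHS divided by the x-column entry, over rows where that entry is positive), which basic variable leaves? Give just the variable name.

y

Ratios: row 1 (y): (21/8)/(3/4) = 7/2; row 2 (v): entry -1/2 ≤ 0, skip.
Minimum ratio 7/2 is in the y row, so y leaves.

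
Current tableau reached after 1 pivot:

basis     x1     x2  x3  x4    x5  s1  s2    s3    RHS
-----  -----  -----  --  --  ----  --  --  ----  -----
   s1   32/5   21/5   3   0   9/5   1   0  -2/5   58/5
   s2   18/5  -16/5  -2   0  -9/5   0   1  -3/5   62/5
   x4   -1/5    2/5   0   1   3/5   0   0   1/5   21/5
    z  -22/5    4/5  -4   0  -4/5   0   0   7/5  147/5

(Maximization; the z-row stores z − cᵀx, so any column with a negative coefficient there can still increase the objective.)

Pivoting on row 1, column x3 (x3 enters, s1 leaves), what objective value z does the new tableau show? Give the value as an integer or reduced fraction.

673/15

Minimum ratio for x3: (58/5)/3 = 58/15.
z changes by −(z-row coeff of x3)·ratio = −(-4)·(58/15) = 232/15.
New z = 147/5 + (232/15) = 673/15.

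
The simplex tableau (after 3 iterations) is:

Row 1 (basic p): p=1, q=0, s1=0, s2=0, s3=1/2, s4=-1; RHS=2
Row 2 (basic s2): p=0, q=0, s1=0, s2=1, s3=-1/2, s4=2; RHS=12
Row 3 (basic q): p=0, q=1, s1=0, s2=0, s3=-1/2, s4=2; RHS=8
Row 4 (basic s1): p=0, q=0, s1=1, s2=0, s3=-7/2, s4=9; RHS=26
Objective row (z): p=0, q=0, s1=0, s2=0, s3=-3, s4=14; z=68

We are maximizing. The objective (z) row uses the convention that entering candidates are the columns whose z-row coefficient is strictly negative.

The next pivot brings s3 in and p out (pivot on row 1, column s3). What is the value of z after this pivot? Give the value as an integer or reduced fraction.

80

Minimum ratio for s3: 2/(1/2) = 4.
z changes by −(z-row coeff of s3)·ratio = −(-3)·4 = 12.
New z = 68 + 12 = 80.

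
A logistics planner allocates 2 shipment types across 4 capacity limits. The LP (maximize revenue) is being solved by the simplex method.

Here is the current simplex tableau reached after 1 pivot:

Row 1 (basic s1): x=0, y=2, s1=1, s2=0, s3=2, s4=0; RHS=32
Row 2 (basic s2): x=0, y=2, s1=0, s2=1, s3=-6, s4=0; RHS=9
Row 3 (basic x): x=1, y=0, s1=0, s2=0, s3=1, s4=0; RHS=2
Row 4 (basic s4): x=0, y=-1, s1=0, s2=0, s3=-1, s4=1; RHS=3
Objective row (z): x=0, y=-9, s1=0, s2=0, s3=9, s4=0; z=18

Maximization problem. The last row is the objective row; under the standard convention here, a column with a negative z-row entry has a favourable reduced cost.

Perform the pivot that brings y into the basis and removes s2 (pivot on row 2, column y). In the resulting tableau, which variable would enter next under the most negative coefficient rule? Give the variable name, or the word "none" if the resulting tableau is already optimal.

Pivot element 2. New z-row = old z-row − (-9)·(row 2/2).
Updated z-row coefficients: x: 0, y: 0, s1: 0, s2: 9/2, s3: -18, s4: 0.
The most negative is -18 in column s3, so s3 would enter next.

s3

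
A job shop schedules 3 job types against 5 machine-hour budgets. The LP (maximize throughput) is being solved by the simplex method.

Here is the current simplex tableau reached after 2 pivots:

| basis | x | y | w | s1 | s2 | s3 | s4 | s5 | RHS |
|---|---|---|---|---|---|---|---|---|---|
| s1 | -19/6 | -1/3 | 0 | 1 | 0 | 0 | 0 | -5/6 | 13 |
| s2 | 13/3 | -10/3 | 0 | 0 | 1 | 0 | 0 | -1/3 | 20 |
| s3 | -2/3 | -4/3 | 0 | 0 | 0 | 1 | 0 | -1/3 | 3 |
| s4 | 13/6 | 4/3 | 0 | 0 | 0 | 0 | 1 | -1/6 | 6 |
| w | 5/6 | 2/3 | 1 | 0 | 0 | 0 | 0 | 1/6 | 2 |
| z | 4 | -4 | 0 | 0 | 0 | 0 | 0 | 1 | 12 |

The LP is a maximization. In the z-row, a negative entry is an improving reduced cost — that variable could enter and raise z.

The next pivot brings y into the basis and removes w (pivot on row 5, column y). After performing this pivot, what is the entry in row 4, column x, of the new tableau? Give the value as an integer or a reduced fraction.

Pivot element is row 5, column y: 2/3.
Normalize row 5: new (row 5, x) = (5/6)/(2/3) = 5/4.
row 4 ← row 4 − (4/3)·(new row 5): 13/6 − (4/3)·(5/4) = 1/2.

1/2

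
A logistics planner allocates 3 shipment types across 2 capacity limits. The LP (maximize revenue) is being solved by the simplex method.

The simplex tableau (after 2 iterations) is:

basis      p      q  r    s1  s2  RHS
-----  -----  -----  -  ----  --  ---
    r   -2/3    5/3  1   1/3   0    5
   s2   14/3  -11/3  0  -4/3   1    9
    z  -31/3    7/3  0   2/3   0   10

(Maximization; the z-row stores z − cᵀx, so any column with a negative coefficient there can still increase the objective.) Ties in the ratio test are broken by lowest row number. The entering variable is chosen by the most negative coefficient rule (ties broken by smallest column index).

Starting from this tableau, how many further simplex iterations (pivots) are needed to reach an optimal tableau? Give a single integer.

3

pivot: p in, s2 out → z = 419/14
pivot: q in, r out → z = 247/4
pivot: s1 in, q out → z = 261/2
No improving column remains; optimal.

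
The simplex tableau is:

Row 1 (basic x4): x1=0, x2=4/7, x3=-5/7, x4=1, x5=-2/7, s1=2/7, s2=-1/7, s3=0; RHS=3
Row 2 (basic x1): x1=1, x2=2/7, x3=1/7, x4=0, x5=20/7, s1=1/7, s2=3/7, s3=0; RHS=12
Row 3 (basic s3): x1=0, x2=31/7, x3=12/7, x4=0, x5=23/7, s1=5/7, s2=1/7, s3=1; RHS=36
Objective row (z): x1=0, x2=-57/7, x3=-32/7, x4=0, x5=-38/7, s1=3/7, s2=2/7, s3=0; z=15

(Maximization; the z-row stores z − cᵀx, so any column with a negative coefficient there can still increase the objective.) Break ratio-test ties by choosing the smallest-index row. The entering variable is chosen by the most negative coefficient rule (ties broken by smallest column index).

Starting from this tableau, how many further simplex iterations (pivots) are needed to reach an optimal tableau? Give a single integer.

3

pivot: x2 in, x4 out → z = 231/4
pivot: x3 in, s3 out → z = 2427/29
pivot: x4 in, x2 out → z = 111
No improving column remains; optimal.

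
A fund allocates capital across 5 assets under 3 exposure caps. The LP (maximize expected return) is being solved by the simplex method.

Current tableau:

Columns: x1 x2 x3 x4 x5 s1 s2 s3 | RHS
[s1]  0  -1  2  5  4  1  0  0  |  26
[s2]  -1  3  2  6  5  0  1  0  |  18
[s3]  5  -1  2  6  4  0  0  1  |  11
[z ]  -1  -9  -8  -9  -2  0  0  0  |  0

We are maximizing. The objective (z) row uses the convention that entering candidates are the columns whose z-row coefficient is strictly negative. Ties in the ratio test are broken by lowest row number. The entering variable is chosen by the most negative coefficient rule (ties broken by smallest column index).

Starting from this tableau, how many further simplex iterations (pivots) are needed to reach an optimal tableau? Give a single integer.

pivot: x2 in, s2 out → z = 54
pivot: x1 in, s3 out → z = 480/7
No improving column remains; optimal.

2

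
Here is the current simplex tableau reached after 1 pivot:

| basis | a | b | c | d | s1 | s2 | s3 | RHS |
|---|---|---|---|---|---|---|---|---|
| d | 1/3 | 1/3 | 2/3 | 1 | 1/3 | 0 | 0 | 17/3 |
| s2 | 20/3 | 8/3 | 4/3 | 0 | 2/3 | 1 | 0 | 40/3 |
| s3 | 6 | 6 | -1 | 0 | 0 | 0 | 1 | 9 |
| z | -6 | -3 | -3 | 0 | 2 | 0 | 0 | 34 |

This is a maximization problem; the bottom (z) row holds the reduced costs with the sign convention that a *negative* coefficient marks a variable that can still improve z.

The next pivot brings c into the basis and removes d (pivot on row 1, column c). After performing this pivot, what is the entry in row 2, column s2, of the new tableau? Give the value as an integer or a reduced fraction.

Pivot element is row 1, column c: 2/3.
Normalize row 1: new (row 1, s2) = 0/(2/3) = 0.
row 2 ← row 2 − (4/3)·(new row 1): 1 − (4/3)·0 = 1.

1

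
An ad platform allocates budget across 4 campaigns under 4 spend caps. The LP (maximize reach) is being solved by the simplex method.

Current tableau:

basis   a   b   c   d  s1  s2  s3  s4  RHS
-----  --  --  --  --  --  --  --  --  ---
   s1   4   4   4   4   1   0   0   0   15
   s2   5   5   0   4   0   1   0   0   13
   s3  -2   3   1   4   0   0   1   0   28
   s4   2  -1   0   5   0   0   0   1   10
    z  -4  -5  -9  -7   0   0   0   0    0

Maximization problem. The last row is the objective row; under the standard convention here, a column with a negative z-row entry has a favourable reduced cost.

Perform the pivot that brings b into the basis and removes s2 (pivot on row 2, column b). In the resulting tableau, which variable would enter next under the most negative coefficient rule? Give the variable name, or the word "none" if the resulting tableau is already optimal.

c

Pivot element 5. New z-row = old z-row − (-5)·(row 2/5).
Updated z-row coefficients: a: 1, b: 0, c: -9, d: -3, s1: 0, s2: 1, s3: 0, s4: 0.
The most negative is -9 in column c, so c would enter next.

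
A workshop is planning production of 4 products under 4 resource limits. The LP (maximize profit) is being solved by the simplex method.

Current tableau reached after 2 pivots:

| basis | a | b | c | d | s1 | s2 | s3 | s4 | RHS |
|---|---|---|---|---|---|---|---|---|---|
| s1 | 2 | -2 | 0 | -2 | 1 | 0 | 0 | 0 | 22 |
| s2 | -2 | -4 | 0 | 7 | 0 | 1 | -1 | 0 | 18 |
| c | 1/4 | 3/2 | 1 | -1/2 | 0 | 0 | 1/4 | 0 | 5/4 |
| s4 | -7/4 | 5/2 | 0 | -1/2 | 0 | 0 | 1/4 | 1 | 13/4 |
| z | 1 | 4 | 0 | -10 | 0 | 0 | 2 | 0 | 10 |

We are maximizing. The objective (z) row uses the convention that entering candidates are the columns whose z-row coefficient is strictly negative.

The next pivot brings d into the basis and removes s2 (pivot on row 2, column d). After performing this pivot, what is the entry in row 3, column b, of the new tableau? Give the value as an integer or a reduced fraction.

Pivot element is row 2, column d: 7.
Normalize row 2: new (row 2, b) = (-4)/7 = -4/7.
row 3 ← row 3 − (-1/2)·(new row 2): 3/2 − (-1/2)·(-4/7) = 17/14.

17/14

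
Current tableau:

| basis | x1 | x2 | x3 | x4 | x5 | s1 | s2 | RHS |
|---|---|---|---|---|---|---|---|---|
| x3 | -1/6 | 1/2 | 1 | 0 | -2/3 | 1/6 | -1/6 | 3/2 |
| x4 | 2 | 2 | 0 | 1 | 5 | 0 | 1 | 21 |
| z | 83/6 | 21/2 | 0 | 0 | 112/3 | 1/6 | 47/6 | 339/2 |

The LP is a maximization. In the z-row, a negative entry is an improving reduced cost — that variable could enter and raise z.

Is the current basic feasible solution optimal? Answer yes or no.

yes

No objective-row coefficient is strictly negative, so no entering variable exists; the tableau is optimal.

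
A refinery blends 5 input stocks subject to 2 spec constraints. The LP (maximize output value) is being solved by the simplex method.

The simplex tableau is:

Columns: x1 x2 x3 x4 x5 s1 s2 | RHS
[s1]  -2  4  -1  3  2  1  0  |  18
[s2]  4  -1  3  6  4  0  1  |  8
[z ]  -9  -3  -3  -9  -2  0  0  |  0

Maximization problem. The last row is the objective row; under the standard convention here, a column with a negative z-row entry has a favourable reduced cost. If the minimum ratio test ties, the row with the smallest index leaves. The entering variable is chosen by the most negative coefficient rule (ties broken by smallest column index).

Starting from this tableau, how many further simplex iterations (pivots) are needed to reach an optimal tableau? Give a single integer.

2

pivot: x1 in, s2 out → z = 18
pivot: x2 in, s1 out → z = 51
No improving column remains; optimal.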